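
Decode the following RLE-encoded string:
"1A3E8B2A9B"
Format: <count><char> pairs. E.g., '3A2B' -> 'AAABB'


Expanding each <count><char> pair:
  1A -> 'A'
  3E -> 'EEE'
  8B -> 'BBBBBBBB'
  2A -> 'AA'
  9B -> 'BBBBBBBBB'

Decoded = AEEEBBBBBBBBAABBBBBBBBB


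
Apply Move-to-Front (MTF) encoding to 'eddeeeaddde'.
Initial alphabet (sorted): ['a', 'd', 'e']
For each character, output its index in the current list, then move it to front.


MTF encoding:
'e': index 2 in ['a', 'd', 'e'] -> ['e', 'a', 'd']
'd': index 2 in ['e', 'a', 'd'] -> ['d', 'e', 'a']
'd': index 0 in ['d', 'e', 'a'] -> ['d', 'e', 'a']
'e': index 1 in ['d', 'e', 'a'] -> ['e', 'd', 'a']
'e': index 0 in ['e', 'd', 'a'] -> ['e', 'd', 'a']
'e': index 0 in ['e', 'd', 'a'] -> ['e', 'd', 'a']
'a': index 2 in ['e', 'd', 'a'] -> ['a', 'e', 'd']
'd': index 2 in ['a', 'e', 'd'] -> ['d', 'a', 'e']
'd': index 0 in ['d', 'a', 'e'] -> ['d', 'a', 'e']
'd': index 0 in ['d', 'a', 'e'] -> ['d', 'a', 'e']
'e': index 2 in ['d', 'a', 'e'] -> ['e', 'd', 'a']


Output: [2, 2, 0, 1, 0, 0, 2, 2, 0, 0, 2]


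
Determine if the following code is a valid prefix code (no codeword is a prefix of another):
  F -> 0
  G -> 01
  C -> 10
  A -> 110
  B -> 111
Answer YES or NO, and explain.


Checking each pair (does one codeword prefix another?):
  F='0' vs G='01': prefix -- VIOLATION

NO -- this is NOT a valid prefix code. F (0) is a prefix of G (01).


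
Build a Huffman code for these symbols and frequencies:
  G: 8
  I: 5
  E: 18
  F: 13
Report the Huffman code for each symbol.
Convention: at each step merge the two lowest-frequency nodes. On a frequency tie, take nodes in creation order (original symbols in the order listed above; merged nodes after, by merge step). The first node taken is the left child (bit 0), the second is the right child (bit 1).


Huffman tree construction:
Step 1: Merge I(5) + G(8) = 13
Step 2: Merge F(13) + (I+G)(13) = 26
Step 3: Merge E(18) + (F+(I+G))(26) = 44
Read each symbol's code off the tree from the root (left child = 0, right child = 1).

Codes:
  G: 111 (length 3)
  I: 110 (length 3)
  E: 0 (length 1)
  F: 10 (length 2)
Average code length: 83/44 = 1.8864 bits/symbol


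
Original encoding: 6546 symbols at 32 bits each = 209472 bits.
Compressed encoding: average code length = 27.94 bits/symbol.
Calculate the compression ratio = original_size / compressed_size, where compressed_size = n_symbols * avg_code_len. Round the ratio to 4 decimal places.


original_size = n_symbols * orig_bits = 6546 * 32 = 209472 bits
compressed_size = n_symbols * avg_code_len = 6546 * 27.94 = 182895.24 bits
ratio = original_size / compressed_size = 209472 / 182895.24 = 1.1453

Compression ratio = 1.1453


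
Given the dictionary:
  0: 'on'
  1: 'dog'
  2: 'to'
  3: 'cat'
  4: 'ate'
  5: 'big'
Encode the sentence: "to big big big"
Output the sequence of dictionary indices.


Look up each word in the dictionary:
  'to' -> 2
  'big' -> 5
  'big' -> 5
  'big' -> 5

Encoded: [2, 5, 5, 5]


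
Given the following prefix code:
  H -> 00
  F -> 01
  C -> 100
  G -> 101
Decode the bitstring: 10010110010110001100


Decoding step by step:
Bits 100 -> C
Bits 101 -> G
Bits 100 -> C
Bits 101 -> G
Bits 100 -> C
Bits 01 -> F
Bits 100 -> C


Decoded message: CGCGCFC


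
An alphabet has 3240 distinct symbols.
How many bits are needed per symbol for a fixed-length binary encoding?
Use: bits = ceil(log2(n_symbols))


log2(3240) = 11.6618
Bracket: 2^11 = 2048 < 3240 <= 2^12 = 4096
So ceil(log2(3240)) = 12

bits = ceil(log2(3240)) = ceil(11.6618) = 12 bits


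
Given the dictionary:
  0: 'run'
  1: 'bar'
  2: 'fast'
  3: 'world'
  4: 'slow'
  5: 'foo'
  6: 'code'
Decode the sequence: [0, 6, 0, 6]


Look up each index in the dictionary:
  0 -> 'run'
  6 -> 'code'
  0 -> 'run'
  6 -> 'code'

Decoded: "run code run code"


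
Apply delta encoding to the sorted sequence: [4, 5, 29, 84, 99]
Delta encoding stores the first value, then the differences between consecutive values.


First value: 4
Deltas:
  5 - 4 = 1
  29 - 5 = 24
  84 - 29 = 55
  99 - 84 = 15


Delta encoded: [4, 1, 24, 55, 15]


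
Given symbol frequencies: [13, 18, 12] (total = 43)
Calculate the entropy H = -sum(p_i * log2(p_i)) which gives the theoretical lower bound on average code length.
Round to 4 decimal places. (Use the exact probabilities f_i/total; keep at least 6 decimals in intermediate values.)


Per-symbol terms -p_i * log2(p_i) with p_i = f_i/43:
  p = 13/43 = 0.302326: log2(p) = -1.725825, -p*log2(p) = 0.521761
  p = 18/43 = 0.418605: log2(p) = -1.256340, -p*log2(p) = 0.525910
  p = 12/43 = 0.279070: log2(p) = -1.841302, -p*log2(p) = 0.513852
H = 0.521761 + 0.525910 + 0.513852 = 1.561523

H = 1.5615 bits/symbol


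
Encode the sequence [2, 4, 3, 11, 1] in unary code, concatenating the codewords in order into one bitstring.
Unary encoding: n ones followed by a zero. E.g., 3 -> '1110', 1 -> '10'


Encode each number as n ones followed by a terminating 0:
  2 -> 110 (3 bits)
  4 -> 11110 (5 bits)
  3 -> 1110 (4 bits)
  11 -> 111111111110 (12 bits)
  1 -> 10 (2 bits)
Total length = 3 + 5 + 4 + 12 + 2 = 26 bits.

Unary([2, 4, 3, 11, 1]) = 11011110111011111111111010 (26 bits)


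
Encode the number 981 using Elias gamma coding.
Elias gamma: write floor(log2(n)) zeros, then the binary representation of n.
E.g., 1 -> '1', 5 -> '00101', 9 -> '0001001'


num_bits = floor(log2(981)) + 1 = 10
leading_zeros = num_bits - 1 = 9
binary(981) = 1111010101

Elias gamma(981) = '000000000' + '1111010101' = 0000000001111010101 (19 bits)


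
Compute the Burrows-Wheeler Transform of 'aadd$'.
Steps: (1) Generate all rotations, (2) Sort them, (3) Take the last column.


Rotations (sorted):
  0: $aadd -> last char: d
  1: aadd$ -> last char: $
  2: add$a -> last char: a
  3: d$aad -> last char: d
  4: dd$aa -> last char: a


BWT = d$ada


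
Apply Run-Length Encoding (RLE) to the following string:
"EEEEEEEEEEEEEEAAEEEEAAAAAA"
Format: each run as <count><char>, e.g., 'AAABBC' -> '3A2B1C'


Scanning runs left to right:
  i=0: run of 'E' x 14 -> '14E'
  i=14: run of 'A' x 2 -> '2A'
  i=16: run of 'E' x 4 -> '4E'
  i=20: run of 'A' x 6 -> '6A'

RLE = 14E2A4E6A


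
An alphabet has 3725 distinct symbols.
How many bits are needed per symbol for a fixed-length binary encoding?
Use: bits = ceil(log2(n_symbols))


log2(3725) = 11.863
Bracket: 2^11 = 2048 < 3725 <= 2^12 = 4096
So ceil(log2(3725)) = 12

bits = ceil(log2(3725)) = ceil(11.863) = 12 bits


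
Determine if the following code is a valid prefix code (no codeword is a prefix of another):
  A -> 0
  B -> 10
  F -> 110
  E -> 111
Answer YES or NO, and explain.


Checking each pair (does one codeword prefix another?):
  A='0' vs B='10': no prefix
  A='0' vs F='110': no prefix
  A='0' vs E='111': no prefix
  B='10' vs A='0': no prefix
  B='10' vs F='110': no prefix
  B='10' vs E='111': no prefix
  F='110' vs A='0': no prefix
  F='110' vs B='10': no prefix
  F='110' vs E='111': no prefix
  E='111' vs A='0': no prefix
  E='111' vs B='10': no prefix
  E='111' vs F='110': no prefix
No violation found over all pairs.

YES -- this is a valid prefix code. No codeword is a prefix of any other codeword.


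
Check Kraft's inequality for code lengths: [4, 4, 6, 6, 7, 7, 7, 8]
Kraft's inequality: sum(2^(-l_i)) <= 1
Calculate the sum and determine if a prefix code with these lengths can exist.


Sum = 2^(-4) + 2^(-4) + 2^(-6) + 2^(-6) + 2^(-7) + 2^(-7) + 2^(-7) + 2^(-8)
    = 0.0625 + 0.0625 + 0.015625 + 0.015625 + 0.0078125 + 0.0078125 + 0.0078125 + 0.00390625
    = 47/256 = 0.18359375
Since 0.18359375 <= 1, Kraft's inequality IS satisfied.
A prefix code with these lengths CAN exist.

Kraft sum = 0.18359375. Satisfied.


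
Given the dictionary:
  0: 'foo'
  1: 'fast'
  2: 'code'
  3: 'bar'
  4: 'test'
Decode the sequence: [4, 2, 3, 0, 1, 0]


Look up each index in the dictionary:
  4 -> 'test'
  2 -> 'code'
  3 -> 'bar'
  0 -> 'foo'
  1 -> 'fast'
  0 -> 'foo'

Decoded: "test code bar foo fast foo"


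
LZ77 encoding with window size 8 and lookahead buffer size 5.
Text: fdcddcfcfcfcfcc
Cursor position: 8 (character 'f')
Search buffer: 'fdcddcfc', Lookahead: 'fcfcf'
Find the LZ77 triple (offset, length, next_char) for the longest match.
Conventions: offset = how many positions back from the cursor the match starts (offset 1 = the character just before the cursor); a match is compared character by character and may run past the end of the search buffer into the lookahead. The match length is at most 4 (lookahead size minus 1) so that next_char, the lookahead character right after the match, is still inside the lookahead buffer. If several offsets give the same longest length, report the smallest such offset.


Try each offset into the search buffer:
  offset=1 (pos 7, char 'c'): match length 0
  offset=2 (pos 6, char 'f'): match length 4
  offset=3 (pos 5, char 'c'): match length 0
  offset=4 (pos 4, char 'd'): match length 0
  offset=5 (pos 3, char 'd'): match length 0
  offset=6 (pos 2, char 'c'): match length 0
  offset=7 (pos 1, char 'd'): match length 0
  offset=8 (pos 0, char 'f'): match length 1
Longest match has length 4 at offset 2.
next_char = character at position 8 + 4 = 12 -> 'f'

Best match: offset=2, length=4 (matching 'fcfc' starting at position 6)
LZ77 triple: (2, 4, 'f')


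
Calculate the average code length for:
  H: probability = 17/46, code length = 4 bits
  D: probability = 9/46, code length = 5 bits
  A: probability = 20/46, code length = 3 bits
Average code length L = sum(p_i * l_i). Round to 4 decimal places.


Weighted contributions p_i * l_i:
  H: (17/46) * 4 = 68/46
  D: (9/46) * 5 = 45/46
  A: (20/46) * 3 = 60/46
Sum = (68 + 45 + 60)/46 = 173/46

L = 173/46 = 3.7609 bits/symbol


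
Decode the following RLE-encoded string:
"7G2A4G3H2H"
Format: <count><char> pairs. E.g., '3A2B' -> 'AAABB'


Expanding each <count><char> pair:
  7G -> 'GGGGGGG'
  2A -> 'AA'
  4G -> 'GGGG'
  3H -> 'HHH'
  2H -> 'HH'

Decoded = GGGGGGGAAGGGGHHHHH


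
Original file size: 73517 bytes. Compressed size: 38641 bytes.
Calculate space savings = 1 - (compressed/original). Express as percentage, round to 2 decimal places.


ratio = compressed/original = 38641/73517 = 0.525606
savings = 1 - ratio = 1 - 0.525606 = 0.474394
as a percentage: 0.474394 * 100 = 47.44%

Space savings = 1 - 38641/73517 = 47.44%


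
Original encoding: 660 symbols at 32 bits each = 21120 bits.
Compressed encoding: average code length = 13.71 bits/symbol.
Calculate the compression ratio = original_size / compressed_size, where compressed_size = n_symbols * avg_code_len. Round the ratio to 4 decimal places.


original_size = n_symbols * orig_bits = 660 * 32 = 21120 bits
compressed_size = n_symbols * avg_code_len = 660 * 13.71 = 9048.6 bits
ratio = original_size / compressed_size = 21120 / 9048.6 = 2.3341

Compression ratio = 2.3341


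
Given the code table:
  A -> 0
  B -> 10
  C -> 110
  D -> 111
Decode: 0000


Decoding:
0 -> A
0 -> A
0 -> A
0 -> A


Result: AAAA


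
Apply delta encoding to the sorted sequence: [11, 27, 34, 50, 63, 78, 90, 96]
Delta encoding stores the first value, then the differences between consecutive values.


First value: 11
Deltas:
  27 - 11 = 16
  34 - 27 = 7
  50 - 34 = 16
  63 - 50 = 13
  78 - 63 = 15
  90 - 78 = 12
  96 - 90 = 6


Delta encoded: [11, 16, 7, 16, 13, 15, 12, 6]


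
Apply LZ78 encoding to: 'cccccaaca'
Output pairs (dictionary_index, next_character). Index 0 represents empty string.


LZ78 encoding steps:
Dictionary: {0: ''}
Step 1: w='' (idx 0), next='c' -> output (0, 'c'), add 'c' as idx 1
Step 2: w='c' (idx 1), next='c' -> output (1, 'c'), add 'cc' as idx 2
Step 3: w='cc' (idx 2), next='a' -> output (2, 'a'), add 'cca' as idx 3
Step 4: w='' (idx 0), next='a' -> output (0, 'a'), add 'a' as idx 4
Step 5: w='c' (idx 1), next='a' -> output (1, 'a'), add 'ca' as idx 5


Encoded: [(0, 'c'), (1, 'c'), (2, 'a'), (0, 'a'), (1, 'a')]


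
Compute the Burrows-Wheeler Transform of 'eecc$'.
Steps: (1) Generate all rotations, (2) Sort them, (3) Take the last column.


Rotations (sorted):
  0: $eecc -> last char: c
  1: c$eec -> last char: c
  2: cc$ee -> last char: e
  3: ecc$e -> last char: e
  4: eecc$ -> last char: $


BWT = ccee$


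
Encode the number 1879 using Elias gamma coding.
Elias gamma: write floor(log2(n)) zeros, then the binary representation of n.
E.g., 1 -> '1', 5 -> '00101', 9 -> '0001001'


num_bits = floor(log2(1879)) + 1 = 11
leading_zeros = num_bits - 1 = 10
binary(1879) = 11101010111

Elias gamma(1879) = '0000000000' + '11101010111' = 000000000011101010111 (21 bits)


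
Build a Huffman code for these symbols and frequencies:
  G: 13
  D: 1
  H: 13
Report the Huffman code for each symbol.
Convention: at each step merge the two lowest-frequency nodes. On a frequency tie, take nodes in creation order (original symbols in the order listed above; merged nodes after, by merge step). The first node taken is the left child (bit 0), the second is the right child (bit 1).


Huffman tree construction:
Step 1: Merge D(1) + G(13) = 14
Step 2: Merge H(13) + (D+G)(14) = 27
Read each symbol's code off the tree from the root (left child = 0, right child = 1).

Codes:
  G: 11 (length 2)
  D: 10 (length 2)
  H: 0 (length 1)
Average code length: 41/27 = 1.5185 bits/symbol


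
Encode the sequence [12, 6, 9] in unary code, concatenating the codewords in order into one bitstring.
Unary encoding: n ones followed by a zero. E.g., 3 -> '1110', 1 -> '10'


Encode each number as n ones followed by a terminating 0:
  12 -> 1111111111110 (13 bits)
  6 -> 1111110 (7 bits)
  9 -> 1111111110 (10 bits)
Total length = 13 + 7 + 10 = 30 bits.

Unary([12, 6, 9]) = 111111111111011111101111111110 (30 bits)


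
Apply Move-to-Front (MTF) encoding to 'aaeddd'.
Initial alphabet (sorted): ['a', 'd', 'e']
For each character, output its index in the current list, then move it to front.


MTF encoding:
'a': index 0 in ['a', 'd', 'e'] -> ['a', 'd', 'e']
'a': index 0 in ['a', 'd', 'e'] -> ['a', 'd', 'e']
'e': index 2 in ['a', 'd', 'e'] -> ['e', 'a', 'd']
'd': index 2 in ['e', 'a', 'd'] -> ['d', 'e', 'a']
'd': index 0 in ['d', 'e', 'a'] -> ['d', 'e', 'a']
'd': index 0 in ['d', 'e', 'a'] -> ['d', 'e', 'a']


Output: [0, 0, 2, 2, 0, 0]


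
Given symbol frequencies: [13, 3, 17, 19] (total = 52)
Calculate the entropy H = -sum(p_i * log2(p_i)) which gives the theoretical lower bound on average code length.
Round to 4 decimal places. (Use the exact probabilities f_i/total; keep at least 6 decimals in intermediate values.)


Per-symbol terms -p_i * log2(p_i) with p_i = f_i/52:
  p = 13/52 = 0.250000: log2(p) = -2.000000, -p*log2(p) = 0.500000
  p = 3/52 = 0.057692: log2(p) = -4.115477, -p*log2(p) = 0.237431
  p = 17/52 = 0.326923: log2(p) = -1.612977, -p*log2(p) = 0.527319
  p = 19/52 = 0.365385: log2(p) = -1.452512, -p*log2(p) = 0.530726
H = 0.500000 + 0.237431 + 0.527319 + 0.530726 = 1.795476

H = 1.7955 bits/symbol


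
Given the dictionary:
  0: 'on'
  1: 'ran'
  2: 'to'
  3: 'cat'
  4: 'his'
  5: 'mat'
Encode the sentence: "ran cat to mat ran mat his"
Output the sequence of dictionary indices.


Look up each word in the dictionary:
  'ran' -> 1
  'cat' -> 3
  'to' -> 2
  'mat' -> 5
  'ran' -> 1
  'mat' -> 5
  'his' -> 4

Encoded: [1, 3, 2, 5, 1, 5, 4]


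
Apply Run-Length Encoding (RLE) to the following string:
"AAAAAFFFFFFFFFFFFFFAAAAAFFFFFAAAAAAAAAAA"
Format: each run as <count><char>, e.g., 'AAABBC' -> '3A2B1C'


Scanning runs left to right:
  i=0: run of 'A' x 5 -> '5A'
  i=5: run of 'F' x 14 -> '14F'
  i=19: run of 'A' x 5 -> '5A'
  i=24: run of 'F' x 5 -> '5F'
  i=29: run of 'A' x 11 -> '11A'

RLE = 5A14F5A5F11A


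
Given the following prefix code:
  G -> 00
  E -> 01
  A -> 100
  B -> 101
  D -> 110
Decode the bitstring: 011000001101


Decoding step by step:
Bits 01 -> E
Bits 100 -> A
Bits 00 -> G
Bits 01 -> E
Bits 101 -> B


Decoded message: EAGEB


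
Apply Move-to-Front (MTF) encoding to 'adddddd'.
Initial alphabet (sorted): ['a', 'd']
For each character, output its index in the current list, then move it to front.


MTF encoding:
'a': index 0 in ['a', 'd'] -> ['a', 'd']
'd': index 1 in ['a', 'd'] -> ['d', 'a']
'd': index 0 in ['d', 'a'] -> ['d', 'a']
'd': index 0 in ['d', 'a'] -> ['d', 'a']
'd': index 0 in ['d', 'a'] -> ['d', 'a']
'd': index 0 in ['d', 'a'] -> ['d', 'a']
'd': index 0 in ['d', 'a'] -> ['d', 'a']


Output: [0, 1, 0, 0, 0, 0, 0]


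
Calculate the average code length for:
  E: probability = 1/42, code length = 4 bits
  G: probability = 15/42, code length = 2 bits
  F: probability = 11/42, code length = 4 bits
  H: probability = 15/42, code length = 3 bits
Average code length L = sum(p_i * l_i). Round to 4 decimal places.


Weighted contributions p_i * l_i:
  E: (1/42) * 4 = 4/42
  G: (15/42) * 2 = 30/42
  F: (11/42) * 4 = 44/42
  H: (15/42) * 3 = 45/42
Sum = (4 + 30 + 44 + 45)/42 = 123/42

L = 123/42 = 2.9286 bits/symbol


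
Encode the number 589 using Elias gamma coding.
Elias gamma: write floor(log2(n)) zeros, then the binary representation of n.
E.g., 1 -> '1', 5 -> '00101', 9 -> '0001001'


num_bits = floor(log2(589)) + 1 = 10
leading_zeros = num_bits - 1 = 9
binary(589) = 1001001101

Elias gamma(589) = '000000000' + '1001001101' = 0000000001001001101 (19 bits)


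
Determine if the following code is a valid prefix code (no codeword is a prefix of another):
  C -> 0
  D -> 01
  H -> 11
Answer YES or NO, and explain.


Checking each pair (does one codeword prefix another?):
  C='0' vs D='01': prefix -- VIOLATION

NO -- this is NOT a valid prefix code. C (0) is a prefix of D (01).


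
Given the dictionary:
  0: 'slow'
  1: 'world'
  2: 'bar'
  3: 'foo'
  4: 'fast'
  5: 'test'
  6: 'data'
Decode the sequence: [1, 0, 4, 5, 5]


Look up each index in the dictionary:
  1 -> 'world'
  0 -> 'slow'
  4 -> 'fast'
  5 -> 'test'
  5 -> 'test'

Decoded: "world slow fast test test"


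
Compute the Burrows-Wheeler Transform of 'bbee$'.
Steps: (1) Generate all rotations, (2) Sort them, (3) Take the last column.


Rotations (sorted):
  0: $bbee -> last char: e
  1: bbee$ -> last char: $
  2: bee$b -> last char: b
  3: e$bbe -> last char: e
  4: ee$bb -> last char: b


BWT = e$beb


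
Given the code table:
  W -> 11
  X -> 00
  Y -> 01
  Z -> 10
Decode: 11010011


Decoding:
11 -> W
01 -> Y
00 -> X
11 -> W


Result: WYXW


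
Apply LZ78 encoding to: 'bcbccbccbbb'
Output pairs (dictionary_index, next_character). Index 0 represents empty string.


LZ78 encoding steps:
Dictionary: {0: ''}
Step 1: w='' (idx 0), next='b' -> output (0, 'b'), add 'b' as idx 1
Step 2: w='' (idx 0), next='c' -> output (0, 'c'), add 'c' as idx 2
Step 3: w='b' (idx 1), next='c' -> output (1, 'c'), add 'bc' as idx 3
Step 4: w='c' (idx 2), next='b' -> output (2, 'b'), add 'cb' as idx 4
Step 5: w='c' (idx 2), next='c' -> output (2, 'c'), add 'cc' as idx 5
Step 6: w='b' (idx 1), next='b' -> output (1, 'b'), add 'bb' as idx 6
Step 7: w='b' (idx 1), end of input -> output (1, '')


Encoded: [(0, 'b'), (0, 'c'), (1, 'c'), (2, 'b'), (2, 'c'), (1, 'b'), (1, '')]


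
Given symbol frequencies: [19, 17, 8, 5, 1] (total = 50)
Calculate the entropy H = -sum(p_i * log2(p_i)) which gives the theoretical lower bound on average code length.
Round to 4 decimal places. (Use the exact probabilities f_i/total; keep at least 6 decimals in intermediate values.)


Per-symbol terms -p_i * log2(p_i) with p_i = f_i/50:
  p = 19/50 = 0.380000: log2(p) = -1.395929, -p*log2(p) = 0.530453
  p = 17/50 = 0.340000: log2(p) = -1.556393, -p*log2(p) = 0.529174
  p = 8/50 = 0.160000: log2(p) = -2.643856, -p*log2(p) = 0.423017
  p = 5/50 = 0.100000: log2(p) = -3.321928, -p*log2(p) = 0.332193
  p = 1/50 = 0.020000: log2(p) = -5.643856, -p*log2(p) = 0.112877
H = 0.530453 + 0.529174 + 0.423017 + 0.332193 + 0.112877 = 1.927714

H = 1.9277 bits/symbol


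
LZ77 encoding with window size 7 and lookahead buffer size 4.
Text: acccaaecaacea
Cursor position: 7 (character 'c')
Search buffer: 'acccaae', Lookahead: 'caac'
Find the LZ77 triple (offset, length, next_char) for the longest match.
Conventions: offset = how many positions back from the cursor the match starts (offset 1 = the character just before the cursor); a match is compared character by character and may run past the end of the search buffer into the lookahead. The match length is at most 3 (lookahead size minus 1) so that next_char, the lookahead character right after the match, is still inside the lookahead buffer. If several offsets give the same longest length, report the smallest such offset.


Try each offset into the search buffer:
  offset=1 (pos 6, char 'e'): match length 0
  offset=2 (pos 5, char 'a'): match length 0
  offset=3 (pos 4, char 'a'): match length 0
  offset=4 (pos 3, char 'c'): match length 3
  offset=5 (pos 2, char 'c'): match length 1
  offset=6 (pos 1, char 'c'): match length 1
  offset=7 (pos 0, char 'a'): match length 0
Longest match has length 3 at offset 4.
next_char = character at position 7 + 3 = 10 -> 'c'

Best match: offset=4, length=3 (matching 'caa' starting at position 3)
LZ77 triple: (4, 3, 'c')


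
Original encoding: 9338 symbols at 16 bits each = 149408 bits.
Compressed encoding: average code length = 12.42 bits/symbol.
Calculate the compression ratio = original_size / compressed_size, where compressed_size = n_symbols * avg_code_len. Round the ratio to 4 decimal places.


original_size = n_symbols * orig_bits = 9338 * 16 = 149408 bits
compressed_size = n_symbols * avg_code_len = 9338 * 12.42 = 115977.96 bits
ratio = original_size / compressed_size = 149408 / 115977.96 = 1.2882

Compression ratio = 1.2882


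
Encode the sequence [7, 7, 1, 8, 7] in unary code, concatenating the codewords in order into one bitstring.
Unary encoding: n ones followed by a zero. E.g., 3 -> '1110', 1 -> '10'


Encode each number as n ones followed by a terminating 0:
  7 -> 11111110 (8 bits)
  7 -> 11111110 (8 bits)
  1 -> 10 (2 bits)
  8 -> 111111110 (9 bits)
  7 -> 11111110 (8 bits)
Total length = 8 + 8 + 2 + 9 + 8 = 35 bits.

Unary([7, 7, 1, 8, 7]) = 11111110111111101011111111011111110 (35 bits)


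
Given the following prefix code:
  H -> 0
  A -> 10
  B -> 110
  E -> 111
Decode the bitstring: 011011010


Decoding step by step:
Bits 0 -> H
Bits 110 -> B
Bits 110 -> B
Bits 10 -> A


Decoded message: HBBA


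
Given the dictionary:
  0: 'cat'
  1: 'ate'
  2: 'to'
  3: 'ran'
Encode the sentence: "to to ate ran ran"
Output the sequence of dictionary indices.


Look up each word in the dictionary:
  'to' -> 2
  'to' -> 2
  'ate' -> 1
  'ran' -> 3
  'ran' -> 3

Encoded: [2, 2, 1, 3, 3]


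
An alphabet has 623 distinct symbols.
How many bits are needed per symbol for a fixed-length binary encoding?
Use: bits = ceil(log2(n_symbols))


log2(623) = 9.2831
Bracket: 2^9 = 512 < 623 <= 2^10 = 1024
So ceil(log2(623)) = 10

bits = ceil(log2(623)) = ceil(9.2831) = 10 bits


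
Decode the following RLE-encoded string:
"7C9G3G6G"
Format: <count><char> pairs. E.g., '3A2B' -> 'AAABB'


Expanding each <count><char> pair:
  7C -> 'CCCCCCC'
  9G -> 'GGGGGGGGG'
  3G -> 'GGG'
  6G -> 'GGGGGG'

Decoded = CCCCCCCGGGGGGGGGGGGGGGGGG


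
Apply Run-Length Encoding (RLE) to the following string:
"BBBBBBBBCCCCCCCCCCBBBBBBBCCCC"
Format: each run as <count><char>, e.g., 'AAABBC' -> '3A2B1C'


Scanning runs left to right:
  i=0: run of 'B' x 8 -> '8B'
  i=8: run of 'C' x 10 -> '10C'
  i=18: run of 'B' x 7 -> '7B'
  i=25: run of 'C' x 4 -> '4C'

RLE = 8B10C7B4C


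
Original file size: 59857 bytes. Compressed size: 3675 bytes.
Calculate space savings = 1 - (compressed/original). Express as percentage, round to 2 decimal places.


ratio = compressed/original = 3675/59857 = 0.061396
savings = 1 - ratio = 1 - 0.061396 = 0.938604
as a percentage: 0.938604 * 100 = 93.86%

Space savings = 1 - 3675/59857 = 93.86%


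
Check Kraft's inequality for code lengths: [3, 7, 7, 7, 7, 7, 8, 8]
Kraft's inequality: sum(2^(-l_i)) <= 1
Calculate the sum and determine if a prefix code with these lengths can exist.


Sum = 2^(-3) + 2^(-7) + 2^(-7) + 2^(-7) + 2^(-7) + 2^(-7) + 2^(-8) + 2^(-8)
    = 0.125 + 0.0078125 + 0.0078125 + 0.0078125 + 0.0078125 + 0.0078125 + 0.00390625 + 0.00390625
    = 44/256 = 0.171875
Since 0.171875 <= 1, Kraft's inequality IS satisfied.
A prefix code with these lengths CAN exist.

Kraft sum = 0.171875. Satisfied.


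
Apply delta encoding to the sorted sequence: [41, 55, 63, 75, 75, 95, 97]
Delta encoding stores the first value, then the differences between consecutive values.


First value: 41
Deltas:
  55 - 41 = 14
  63 - 55 = 8
  75 - 63 = 12
  75 - 75 = 0
  95 - 75 = 20
  97 - 95 = 2


Delta encoded: [41, 14, 8, 12, 0, 20, 2]


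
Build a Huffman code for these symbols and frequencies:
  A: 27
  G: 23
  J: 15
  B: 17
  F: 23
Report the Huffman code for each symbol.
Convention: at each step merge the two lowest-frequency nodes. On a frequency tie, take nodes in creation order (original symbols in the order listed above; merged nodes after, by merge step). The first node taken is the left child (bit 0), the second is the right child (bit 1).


Huffman tree construction:
Step 1: Merge J(15) + B(17) = 32
Step 2: Merge G(23) + F(23) = 46
Step 3: Merge A(27) + (J+B)(32) = 59
Step 4: Merge (G+F)(46) + (A+(J+B))(59) = 105
Read each symbol's code off the tree from the root (left child = 0, right child = 1).

Codes:
  A: 10 (length 2)
  G: 00 (length 2)
  J: 110 (length 3)
  B: 111 (length 3)
  F: 01 (length 2)
Average code length: 242/105 = 2.3048 bits/symbol


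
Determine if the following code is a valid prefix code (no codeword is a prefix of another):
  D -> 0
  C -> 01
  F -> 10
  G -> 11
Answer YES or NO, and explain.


Checking each pair (does one codeword prefix another?):
  D='0' vs C='01': prefix -- VIOLATION

NO -- this is NOT a valid prefix code. D (0) is a prefix of C (01).


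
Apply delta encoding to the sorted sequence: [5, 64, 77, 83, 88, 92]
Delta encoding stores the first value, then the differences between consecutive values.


First value: 5
Deltas:
  64 - 5 = 59
  77 - 64 = 13
  83 - 77 = 6
  88 - 83 = 5
  92 - 88 = 4


Delta encoded: [5, 59, 13, 6, 5, 4]


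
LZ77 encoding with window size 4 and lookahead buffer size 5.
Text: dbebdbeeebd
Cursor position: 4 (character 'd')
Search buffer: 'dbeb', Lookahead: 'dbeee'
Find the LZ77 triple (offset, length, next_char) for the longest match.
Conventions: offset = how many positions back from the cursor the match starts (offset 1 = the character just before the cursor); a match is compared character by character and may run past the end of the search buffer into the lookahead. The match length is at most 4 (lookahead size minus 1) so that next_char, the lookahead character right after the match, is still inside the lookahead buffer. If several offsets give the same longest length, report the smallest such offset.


Try each offset into the search buffer:
  offset=1 (pos 3, char 'b'): match length 0
  offset=2 (pos 2, char 'e'): match length 0
  offset=3 (pos 1, char 'b'): match length 0
  offset=4 (pos 0, char 'd'): match length 3
Longest match has length 3 at offset 4.
next_char = character at position 4 + 3 = 7 -> 'e'

Best match: offset=4, length=3 (matching 'dbe' starting at position 0)
LZ77 triple: (4, 3, 'e')


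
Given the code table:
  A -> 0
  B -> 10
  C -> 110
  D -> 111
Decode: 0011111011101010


Decoding:
0 -> A
0 -> A
111 -> D
110 -> C
111 -> D
0 -> A
10 -> B
10 -> B


Result: AADCDABB


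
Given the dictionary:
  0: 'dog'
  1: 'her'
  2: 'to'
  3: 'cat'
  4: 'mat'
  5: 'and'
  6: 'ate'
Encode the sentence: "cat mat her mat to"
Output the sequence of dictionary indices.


Look up each word in the dictionary:
  'cat' -> 3
  'mat' -> 4
  'her' -> 1
  'mat' -> 4
  'to' -> 2

Encoded: [3, 4, 1, 4, 2]


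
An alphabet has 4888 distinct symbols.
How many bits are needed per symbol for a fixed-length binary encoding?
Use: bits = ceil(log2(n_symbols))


log2(4888) = 12.255
Bracket: 2^12 = 4096 < 4888 <= 2^13 = 8192
So ceil(log2(4888)) = 13

bits = ceil(log2(4888)) = ceil(12.255) = 13 bits


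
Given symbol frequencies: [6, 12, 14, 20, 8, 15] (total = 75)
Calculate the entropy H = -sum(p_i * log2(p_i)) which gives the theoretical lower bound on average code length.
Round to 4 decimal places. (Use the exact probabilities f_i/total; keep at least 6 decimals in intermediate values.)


Per-symbol terms -p_i * log2(p_i) with p_i = f_i/75:
  p = 6/75 = 0.080000: log2(p) = -3.643856, -p*log2(p) = 0.291508
  p = 12/75 = 0.160000: log2(p) = -2.643856, -p*log2(p) = 0.423017
  p = 14/75 = 0.186667: log2(p) = -2.421464, -p*log2(p) = 0.452007
  p = 20/75 = 0.266667: log2(p) = -1.906891, -p*log2(p) = 0.508504
  p = 8/75 = 0.106667: log2(p) = -3.228819, -p*log2(p) = 0.344407
  p = 15/75 = 0.200000: log2(p) = -2.321928, -p*log2(p) = 0.464386
H = 0.291508 + 0.423017 + 0.452007 + 0.508504 + 0.344407 + 0.464386 = 2.483829

H = 2.4838 bits/symbol


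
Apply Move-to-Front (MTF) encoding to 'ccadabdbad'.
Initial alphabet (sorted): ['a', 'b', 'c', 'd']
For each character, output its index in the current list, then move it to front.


MTF encoding:
'c': index 2 in ['a', 'b', 'c', 'd'] -> ['c', 'a', 'b', 'd']
'c': index 0 in ['c', 'a', 'b', 'd'] -> ['c', 'a', 'b', 'd']
'a': index 1 in ['c', 'a', 'b', 'd'] -> ['a', 'c', 'b', 'd']
'd': index 3 in ['a', 'c', 'b', 'd'] -> ['d', 'a', 'c', 'b']
'a': index 1 in ['d', 'a', 'c', 'b'] -> ['a', 'd', 'c', 'b']
'b': index 3 in ['a', 'd', 'c', 'b'] -> ['b', 'a', 'd', 'c']
'd': index 2 in ['b', 'a', 'd', 'c'] -> ['d', 'b', 'a', 'c']
'b': index 1 in ['d', 'b', 'a', 'c'] -> ['b', 'd', 'a', 'c']
'a': index 2 in ['b', 'd', 'a', 'c'] -> ['a', 'b', 'd', 'c']
'd': index 2 in ['a', 'b', 'd', 'c'] -> ['d', 'a', 'b', 'c']


Output: [2, 0, 1, 3, 1, 3, 2, 1, 2, 2]


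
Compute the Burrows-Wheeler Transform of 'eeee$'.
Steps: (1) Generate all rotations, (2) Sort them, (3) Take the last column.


Rotations (sorted):
  0: $eeee -> last char: e
  1: e$eee -> last char: e
  2: ee$ee -> last char: e
  3: eee$e -> last char: e
  4: eeee$ -> last char: $


BWT = eeee$


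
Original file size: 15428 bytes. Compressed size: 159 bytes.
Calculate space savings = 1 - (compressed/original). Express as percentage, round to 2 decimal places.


ratio = compressed/original = 159/15428 = 0.010306
savings = 1 - ratio = 1 - 0.010306 = 0.989694
as a percentage: 0.989694 * 100 = 98.97%

Space savings = 1 - 159/15428 = 98.97%


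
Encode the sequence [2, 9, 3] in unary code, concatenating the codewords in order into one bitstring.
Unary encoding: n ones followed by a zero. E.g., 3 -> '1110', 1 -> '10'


Encode each number as n ones followed by a terminating 0:
  2 -> 110 (3 bits)
  9 -> 1111111110 (10 bits)
  3 -> 1110 (4 bits)
Total length = 3 + 10 + 4 = 17 bits.

Unary([2, 9, 3]) = 11011111111101110 (17 bits)


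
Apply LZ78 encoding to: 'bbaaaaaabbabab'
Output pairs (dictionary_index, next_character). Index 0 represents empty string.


LZ78 encoding steps:
Dictionary: {0: ''}
Step 1: w='' (idx 0), next='b' -> output (0, 'b'), add 'b' as idx 1
Step 2: w='b' (idx 1), next='a' -> output (1, 'a'), add 'ba' as idx 2
Step 3: w='' (idx 0), next='a' -> output (0, 'a'), add 'a' as idx 3
Step 4: w='a' (idx 3), next='a' -> output (3, 'a'), add 'aa' as idx 4
Step 5: w='aa' (idx 4), next='b' -> output (4, 'b'), add 'aab' as idx 5
Step 6: w='ba' (idx 2), next='b' -> output (2, 'b'), add 'bab' as idx 6
Step 7: w='a' (idx 3), next='b' -> output (3, 'b'), add 'ab' as idx 7


Encoded: [(0, 'b'), (1, 'a'), (0, 'a'), (3, 'a'), (4, 'b'), (2, 'b'), (3, 'b')]


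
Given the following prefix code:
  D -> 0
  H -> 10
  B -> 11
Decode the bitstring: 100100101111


Decoding step by step:
Bits 10 -> H
Bits 0 -> D
Bits 10 -> H
Bits 0 -> D
Bits 10 -> H
Bits 11 -> B
Bits 11 -> B


Decoded message: HDHDHBB


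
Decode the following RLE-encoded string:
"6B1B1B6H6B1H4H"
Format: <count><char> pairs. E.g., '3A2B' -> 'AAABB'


Expanding each <count><char> pair:
  6B -> 'BBBBBB'
  1B -> 'B'
  1B -> 'B'
  6H -> 'HHHHHH'
  6B -> 'BBBBBB'
  1H -> 'H'
  4H -> 'HHHH'

Decoded = BBBBBBBBHHHHHHBBBBBBHHHHH


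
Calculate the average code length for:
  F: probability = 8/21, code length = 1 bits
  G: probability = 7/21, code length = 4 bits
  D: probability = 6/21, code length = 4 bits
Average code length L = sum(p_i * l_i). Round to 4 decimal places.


Weighted contributions p_i * l_i:
  F: (8/21) * 1 = 8/21
  G: (7/21) * 4 = 28/21
  D: (6/21) * 4 = 24/21
Sum = (8 + 28 + 24)/21 = 60/21

L = 60/21 = 2.8571 bits/symbol


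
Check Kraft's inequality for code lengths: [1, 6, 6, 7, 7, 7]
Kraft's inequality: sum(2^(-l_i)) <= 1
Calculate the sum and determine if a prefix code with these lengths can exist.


Sum = 2^(-1) + 2^(-6) + 2^(-6) + 2^(-7) + 2^(-7) + 2^(-7)
    = 0.5 + 0.015625 + 0.015625 + 0.0078125 + 0.0078125 + 0.0078125
    = 71/128 = 0.5546875
Since 0.5546875 <= 1, Kraft's inequality IS satisfied.
A prefix code with these lengths CAN exist.

Kraft sum = 0.5546875. Satisfied.


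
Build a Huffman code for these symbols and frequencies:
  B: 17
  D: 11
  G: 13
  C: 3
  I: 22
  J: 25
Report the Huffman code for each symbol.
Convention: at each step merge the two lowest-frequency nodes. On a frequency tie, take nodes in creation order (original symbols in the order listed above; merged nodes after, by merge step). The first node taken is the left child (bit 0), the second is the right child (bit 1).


Huffman tree construction:
Step 1: Merge C(3) + D(11) = 14
Step 2: Merge G(13) + (C+D)(14) = 27
Step 3: Merge B(17) + I(22) = 39
Step 4: Merge J(25) + (G+(C+D))(27) = 52
Step 5: Merge (B+I)(39) + (J+(G+(C+D)))(52) = 91
Read each symbol's code off the tree from the root (left child = 0, right child = 1).

Codes:
  B: 00 (length 2)
  D: 1111 (length 4)
  G: 110 (length 3)
  C: 1110 (length 4)
  I: 01 (length 2)
  J: 10 (length 2)
Average code length: 223/91 = 2.4505 bits/symbol


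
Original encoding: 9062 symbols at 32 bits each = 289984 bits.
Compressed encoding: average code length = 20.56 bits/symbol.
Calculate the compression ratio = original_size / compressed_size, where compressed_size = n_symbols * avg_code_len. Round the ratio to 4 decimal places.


original_size = n_symbols * orig_bits = 9062 * 32 = 289984 bits
compressed_size = n_symbols * avg_code_len = 9062 * 20.56 = 186314.72 bits
ratio = original_size / compressed_size = 289984 / 186314.72 = 1.5564

Compression ratio = 1.5564


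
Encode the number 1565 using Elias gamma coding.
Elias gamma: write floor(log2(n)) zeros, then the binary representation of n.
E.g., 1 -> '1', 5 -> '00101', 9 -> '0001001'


num_bits = floor(log2(1565)) + 1 = 11
leading_zeros = num_bits - 1 = 10
binary(1565) = 11000011101

Elias gamma(1565) = '0000000000' + '11000011101' = 000000000011000011101 (21 bits)


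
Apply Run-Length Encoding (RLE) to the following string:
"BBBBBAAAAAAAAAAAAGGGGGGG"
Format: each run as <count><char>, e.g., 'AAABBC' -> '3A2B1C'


Scanning runs left to right:
  i=0: run of 'B' x 5 -> '5B'
  i=5: run of 'A' x 12 -> '12A'
  i=17: run of 'G' x 7 -> '7G'

RLE = 5B12A7G


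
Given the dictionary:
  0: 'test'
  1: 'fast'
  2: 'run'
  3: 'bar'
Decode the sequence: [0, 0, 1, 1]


Look up each index in the dictionary:
  0 -> 'test'
  0 -> 'test'
  1 -> 'fast'
  1 -> 'fast'

Decoded: "test test fast fast"


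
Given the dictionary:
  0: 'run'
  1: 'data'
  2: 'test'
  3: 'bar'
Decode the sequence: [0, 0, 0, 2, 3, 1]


Look up each index in the dictionary:
  0 -> 'run'
  0 -> 'run'
  0 -> 'run'
  2 -> 'test'
  3 -> 'bar'
  1 -> 'data'

Decoded: "run run run test bar data"


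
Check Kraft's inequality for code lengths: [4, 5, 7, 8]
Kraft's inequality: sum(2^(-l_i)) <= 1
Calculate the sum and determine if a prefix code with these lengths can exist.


Sum = 2^(-4) + 2^(-5) + 2^(-7) + 2^(-8)
    = 0.0625 + 0.03125 + 0.0078125 + 0.00390625
    = 27/256 = 0.10546875
Since 0.10546875 <= 1, Kraft's inequality IS satisfied.
A prefix code with these lengths CAN exist.

Kraft sum = 0.10546875. Satisfied.


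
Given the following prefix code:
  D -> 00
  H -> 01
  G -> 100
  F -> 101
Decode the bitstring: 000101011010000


Decoding step by step:
Bits 00 -> D
Bits 01 -> H
Bits 01 -> H
Bits 01 -> H
Bits 101 -> F
Bits 00 -> D
Bits 00 -> D


Decoded message: DHHHFDD


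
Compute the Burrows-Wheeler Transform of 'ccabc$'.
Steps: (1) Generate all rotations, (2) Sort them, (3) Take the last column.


Rotations (sorted):
  0: $ccabc -> last char: c
  1: abc$cc -> last char: c
  2: bc$cca -> last char: a
  3: c$ccab -> last char: b
  4: cabc$c -> last char: c
  5: ccabc$ -> last char: $


BWT = ccabc$


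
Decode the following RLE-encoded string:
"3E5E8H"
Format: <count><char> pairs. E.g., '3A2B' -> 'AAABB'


Expanding each <count><char> pair:
  3E -> 'EEE'
  5E -> 'EEEEE'
  8H -> 'HHHHHHHH'

Decoded = EEEEEEEEHHHHHHHH


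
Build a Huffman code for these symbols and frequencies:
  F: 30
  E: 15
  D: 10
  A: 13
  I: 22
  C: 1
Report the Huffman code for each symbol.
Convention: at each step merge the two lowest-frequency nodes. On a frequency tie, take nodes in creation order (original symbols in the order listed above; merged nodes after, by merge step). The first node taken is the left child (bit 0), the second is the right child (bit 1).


Huffman tree construction:
Step 1: Merge C(1) + D(10) = 11
Step 2: Merge (C+D)(11) + A(13) = 24
Step 3: Merge E(15) + I(22) = 37
Step 4: Merge ((C+D)+A)(24) + F(30) = 54
Step 5: Merge (E+I)(37) + (((C+D)+A)+F)(54) = 91
Read each symbol's code off the tree from the root (left child = 0, right child = 1).

Codes:
  F: 11 (length 2)
  E: 00 (length 2)
  D: 1001 (length 4)
  A: 101 (length 3)
  I: 01 (length 2)
  C: 1000 (length 4)
Average code length: 217/91 = 2.3846 bits/symbol


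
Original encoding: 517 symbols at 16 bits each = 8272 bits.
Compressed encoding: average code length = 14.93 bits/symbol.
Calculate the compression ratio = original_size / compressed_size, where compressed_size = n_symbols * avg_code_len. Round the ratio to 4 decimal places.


original_size = n_symbols * orig_bits = 517 * 16 = 8272 bits
compressed_size = n_symbols * avg_code_len = 517 * 14.93 = 7718.81 bits
ratio = original_size / compressed_size = 8272 / 7718.81 = 1.0717

Compression ratio = 1.0717


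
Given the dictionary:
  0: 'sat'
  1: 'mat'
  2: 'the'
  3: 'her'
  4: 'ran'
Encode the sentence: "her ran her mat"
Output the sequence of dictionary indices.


Look up each word in the dictionary:
  'her' -> 3
  'ran' -> 4
  'her' -> 3
  'mat' -> 1

Encoded: [3, 4, 3, 1]


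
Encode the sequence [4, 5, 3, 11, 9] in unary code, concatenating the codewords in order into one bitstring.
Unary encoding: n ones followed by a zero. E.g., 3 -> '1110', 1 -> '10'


Encode each number as n ones followed by a terminating 0:
  4 -> 11110 (5 bits)
  5 -> 111110 (6 bits)
  3 -> 1110 (4 bits)
  11 -> 111111111110 (12 bits)
  9 -> 1111111110 (10 bits)
Total length = 5 + 6 + 4 + 12 + 10 = 37 bits.

Unary([4, 5, 3, 11, 9]) = 1111011111011101111111111101111111110 (37 bits)


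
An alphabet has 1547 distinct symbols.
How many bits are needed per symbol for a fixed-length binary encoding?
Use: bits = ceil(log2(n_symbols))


log2(1547) = 10.5953
Bracket: 2^10 = 1024 < 1547 <= 2^11 = 2048
So ceil(log2(1547)) = 11

bits = ceil(log2(1547)) = ceil(10.5953) = 11 bits


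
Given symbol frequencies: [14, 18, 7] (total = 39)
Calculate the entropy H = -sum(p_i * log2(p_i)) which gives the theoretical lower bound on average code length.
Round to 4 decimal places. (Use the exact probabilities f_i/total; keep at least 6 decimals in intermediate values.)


Per-symbol terms -p_i * log2(p_i) with p_i = f_i/39:
  p = 14/39 = 0.358974: log2(p) = -1.478047, -p*log2(p) = 0.530581
  p = 18/39 = 0.461538: log2(p) = -1.115477, -p*log2(p) = 0.514836
  p = 7/39 = 0.179487: log2(p) = -2.478047, -p*log2(p) = 0.444778
H = 0.530581 + 0.514836 + 0.444778 = 1.490195

H = 1.4902 bits/symbol
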